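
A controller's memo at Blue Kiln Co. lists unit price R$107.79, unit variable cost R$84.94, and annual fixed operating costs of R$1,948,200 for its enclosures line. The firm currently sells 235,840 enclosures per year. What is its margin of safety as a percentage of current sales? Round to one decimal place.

Contribution margin per unit = R$107.79 − R$84.94 = R$22.85. Break-even units = R$1,948,200 ÷ R$22.85 = 85,260.39; break-even revenue = 85,260.39 × R$107.79 = R$9,190,217.86.
Actual sales revenue = 235,840 × R$107.79 = R$25,421,193.60.
Margin of safety = (R$25,421,193.60 − R$9,190,217.86) ÷ R$25,421,193.60 = 63.8%.

63.8%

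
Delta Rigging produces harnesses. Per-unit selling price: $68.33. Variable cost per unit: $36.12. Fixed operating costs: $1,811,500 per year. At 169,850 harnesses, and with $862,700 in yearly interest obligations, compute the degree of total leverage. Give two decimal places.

1.96

Contribution at this volume is 169,850 × $32.21 = $5,470,868.50.
EBIT = $5,470,868.50 − $1,811,500 = $3,659,368.50. Interest = $862,700.00.
DOL = $5,470,868.50 ÷ $3,659,368.50 = 1.4950; DFL = $3,659,368.50 ÷ $2,796,668.50 = 1.3085.
Combined leverage = 1.4950 × 1.3085 = 1.9562.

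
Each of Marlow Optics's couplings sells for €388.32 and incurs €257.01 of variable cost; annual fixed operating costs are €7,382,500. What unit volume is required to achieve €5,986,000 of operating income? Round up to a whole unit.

Each unit contributes €388.32 − €257.01 = €131.31.
Need Q such that Q × €131.31 − €7,382,500 = €5,986,000, i.e. Q = €13,368,500 / €131.31 = 101,808.70 → 101,809.

101,809 couplings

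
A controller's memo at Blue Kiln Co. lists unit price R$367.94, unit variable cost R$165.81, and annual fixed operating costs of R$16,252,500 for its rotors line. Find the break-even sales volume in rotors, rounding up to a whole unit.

Unit CM = price − variable cost = R$367.94 − R$165.81 = R$202.13.
Break-even volume = fixed costs ÷ CM per unit = R$16,252,500 ÷ R$202.13 = 80,406.17, so 80,407 rotors.

80,407 rotors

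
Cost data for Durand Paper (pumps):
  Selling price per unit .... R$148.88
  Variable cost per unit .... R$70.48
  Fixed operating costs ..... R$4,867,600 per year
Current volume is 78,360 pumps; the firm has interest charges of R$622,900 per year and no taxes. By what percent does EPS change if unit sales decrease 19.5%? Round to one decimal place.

Total contribution margin = 78,360 × R$78.40 = R$6,143,424.00.
EBIT = R$6,143,424.00 − R$4,867,600 = R$1,275,824.00.
Interest = R$622,900.00, so EBIT − I = R$652,924.00.
DCL = total CM / (EBIT − I) = R$6,143,424.00 / R$652,924.00 = 9.4091.
EPS therefore changes by 9.4091 × (-19.5%) = -183.5%.

-183.5%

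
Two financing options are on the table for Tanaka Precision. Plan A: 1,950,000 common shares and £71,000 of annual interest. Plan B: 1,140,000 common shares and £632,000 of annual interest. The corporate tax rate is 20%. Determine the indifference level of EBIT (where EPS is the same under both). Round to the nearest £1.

At indifference, (EBIT − 71,000)(1 − t)/1,950,000 = (EBIT − 632,000)(1 − t)/1,140,000.
The (1 − t) factor cancels: (EBIT − 71,000) × 1,140,000 = (EBIT − 632,000) × 1,950,000.
Solving, EBIT = (632,000·1,950,000 − 71,000·1,140,000) / (1,950,000 − 1,140,000) = 1,151,460,000,000 / 810,000 = 1,421,555.56.

£1,421,556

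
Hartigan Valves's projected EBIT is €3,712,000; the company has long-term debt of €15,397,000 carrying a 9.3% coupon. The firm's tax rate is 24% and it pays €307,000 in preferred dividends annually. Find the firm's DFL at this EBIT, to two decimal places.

Interest = €1,431,921.00.
Pre-tax preferred-dividend burden = €307,000 ÷ (1 − 0.24) = €403,947.37.
DFL = EBIT ÷ [EBIT − I − D_p/(1−t)] = €3,712,000 ÷ [€3,712,000 − €1,431,921.00 − €403,947.37] = €3,712,000 ÷ €1,876,131.63 = 1.9785.

1.98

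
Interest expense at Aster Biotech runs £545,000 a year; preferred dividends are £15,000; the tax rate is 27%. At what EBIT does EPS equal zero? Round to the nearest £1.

Grossing the preferred dividend up to pre-tax terms: £15,000 / (1 − 0.27) = £20,547.95.
Financial break-even EBIT = interest + D_p ÷ (1 − t) = £545,000 + £20,547.95 = £565,547.95.

£565,548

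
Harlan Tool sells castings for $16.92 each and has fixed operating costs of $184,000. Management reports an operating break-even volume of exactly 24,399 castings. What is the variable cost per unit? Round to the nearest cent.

$9.38

At break-even, FC = Q × (P − VC), so P − VC = $184,000 ÷ 24,399 = $7.5413.
Hence VC = price − CM = $16.92 − $7.5413 = $9.38.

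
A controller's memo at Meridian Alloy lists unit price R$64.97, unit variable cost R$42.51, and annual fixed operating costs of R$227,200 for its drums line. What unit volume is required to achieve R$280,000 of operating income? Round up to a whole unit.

Each unit contributes R$64.97 − R$42.51 = R$22.46.
Need Q such that Q × R$22.46 − R$227,200 = R$280,000, i.e. Q = R$507,200 / R$22.46 = 22,582.37 → 22,583.

22,583 drums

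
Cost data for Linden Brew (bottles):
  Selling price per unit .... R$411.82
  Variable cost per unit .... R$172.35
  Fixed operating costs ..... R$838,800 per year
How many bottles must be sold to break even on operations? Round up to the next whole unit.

Each unit contributes R$411.82 − R$172.35 = R$239.47.
Units to break even: R$838,800 ÷ R$239.47 = 3,502.74, rounded up to 3,503.

3,503 bottles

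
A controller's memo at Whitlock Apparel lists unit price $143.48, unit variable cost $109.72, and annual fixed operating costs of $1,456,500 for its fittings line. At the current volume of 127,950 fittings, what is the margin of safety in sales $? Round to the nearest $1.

$12,168,141

Each unit contributes $143.48 − $109.72 = $33.76. Break-even units = $1,456,500 ÷ $33.76 = 43,142.77; break-even revenue = 43,142.77 × $143.48 = $6,190,125.00.
Current sales = 127,950 × $143.48 = $18,358,266.00.
Margin of safety = $18,358,266.00 − $6,190,125.00 = $12,168,141.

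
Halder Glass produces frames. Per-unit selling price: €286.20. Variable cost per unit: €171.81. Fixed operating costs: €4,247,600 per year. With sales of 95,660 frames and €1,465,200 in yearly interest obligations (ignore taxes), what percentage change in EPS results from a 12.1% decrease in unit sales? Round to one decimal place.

-25.3%

At 95,660 units, contribution = 95,660 × €114.39 = €10,942,547.40.
Subtracting fixed costs: EBIT = €10,942,547.40 − €4,247,600 = €6,694,947.40.
Interest = €1,465,200.00, so EBIT − I = €5,229,747.40.
DCL = total CM / (EBIT − I) = €10,942,547.40 / €5,229,747.40 = 2.0924.
%ΔEPS = DCL × %ΔSales = 2.0924 × -12.1% = -25.3%.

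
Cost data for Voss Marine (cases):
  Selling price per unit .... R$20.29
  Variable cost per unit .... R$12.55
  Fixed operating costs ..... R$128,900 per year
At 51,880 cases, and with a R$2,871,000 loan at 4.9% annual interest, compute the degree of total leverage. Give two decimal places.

Contribution at this volume is 51,880 × R$7.74 = R$401,551.20.
EBIT = R$401,551.20 − R$128,900 = R$272,651.20. Interest = R$140,679.00.
DOL = R$401,551.20 ÷ R$272,651.20 = 1.4728; DFL = R$272,651.20 ÷ R$131,972.20 = 2.0660.
DCL = DOL × DFL = 1.4728 × 2.0660 = 3.0428.

3.04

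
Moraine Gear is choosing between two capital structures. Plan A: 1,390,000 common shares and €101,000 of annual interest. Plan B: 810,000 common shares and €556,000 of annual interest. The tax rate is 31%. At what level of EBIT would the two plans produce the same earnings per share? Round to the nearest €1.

€1,191,431

At indifference, (EBIT − 101,000)(1 − t)/1,390,000 = (EBIT − 556,000)(1 − t)/810,000.
Cancelling (1 − t) and cross-multiplying: 810,000·(EBIT − 101,000) = 1,390,000·(EBIT − 556,000).
EBIT × (1,390,000 − 810,000) = 556,000 × 1,390,000 − 101,000 × 810,000 = 691,030,000,000, so EBIT = 691,030,000,000 ÷ 580,000 = 1,191,431.03.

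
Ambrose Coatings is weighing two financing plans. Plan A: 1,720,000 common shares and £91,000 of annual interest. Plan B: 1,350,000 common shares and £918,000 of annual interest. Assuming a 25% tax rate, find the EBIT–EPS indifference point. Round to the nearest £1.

At indifference, (EBIT − 91,000)(1 − t)/1,720,000 = (EBIT − 918,000)(1 − t)/1,350,000.
Cancelling (1 − t) and cross-multiplying: 1,350,000·(EBIT − 91,000) = 1,720,000·(EBIT − 918,000).
EBIT × (1,720,000 − 1,350,000) = 918,000 × 1,720,000 − 91,000 × 1,350,000 = 1,456,110,000,000, so EBIT = 1,456,110,000,000 ÷ 370,000 = 3,935,432.43.

£3,935,432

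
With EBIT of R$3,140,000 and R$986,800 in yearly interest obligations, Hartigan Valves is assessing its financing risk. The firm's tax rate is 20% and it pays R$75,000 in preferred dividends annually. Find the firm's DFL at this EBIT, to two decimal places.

1.52

Interest = R$986,800.00.
Preferred dividends grossed up pre-tax: R$75,000 / (1 − 0.20) = R$93,750.00.
DFL = EBIT ÷ [EBIT − I − D_p/(1−t)] = R$3,140,000 ÷ [R$3,140,000 − R$986,800.00 − R$93,750.00] = R$3,140,000 ÷ R$2,059,450.00 = 1.5247.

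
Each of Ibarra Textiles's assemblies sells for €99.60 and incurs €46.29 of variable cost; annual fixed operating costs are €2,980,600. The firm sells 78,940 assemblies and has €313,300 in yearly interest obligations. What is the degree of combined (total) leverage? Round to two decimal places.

4.60

At 78,940 units, contribution = 78,940 × €53.31 = €4,208,291.40.
Subtracting fixed costs: EBIT = €4,208,291.40 − €2,980,600 = €1,227,691.40. Interest = €313,300.00, so EBIT − I = €914,391.40.
DCL = contribution ÷ (EBIT − I) = €4,208,291.40 ÷ €914,391.40 = 4.6023.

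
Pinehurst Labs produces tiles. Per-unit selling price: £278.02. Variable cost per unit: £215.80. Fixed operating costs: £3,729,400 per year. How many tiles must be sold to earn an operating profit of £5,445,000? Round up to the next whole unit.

Each unit contributes £278.02 − £215.80 = £62.22.
Units = (FC + target) / CM = (£3,729,400 + £5,445,000) / £62.22 = 147,450.98, so 147,451 tiles.

147,451 tiles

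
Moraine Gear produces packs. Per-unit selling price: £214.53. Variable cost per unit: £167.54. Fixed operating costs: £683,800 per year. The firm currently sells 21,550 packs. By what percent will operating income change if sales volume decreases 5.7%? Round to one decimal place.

At 21,550 units, contribution = 21,550 × £46.99 = £1,012,634.50.
EBIT = £1,012,634.50 − £683,800 = £328,834.50.
Degree of operating leverage = £1,012,634.50 / £328,834.50 = 3.0795.
So EBIT moves 3.0795 × (-5.7%) = -17.6%.

-17.6%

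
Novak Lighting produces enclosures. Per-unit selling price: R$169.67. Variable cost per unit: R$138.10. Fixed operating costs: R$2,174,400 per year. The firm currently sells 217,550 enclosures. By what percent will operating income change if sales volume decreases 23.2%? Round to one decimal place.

-33.9%

Total contribution margin = 217,550 × R$31.57 = R$6,868,053.50.
EBIT = R$6,868,053.50 − R$2,174,400 = R$4,693,653.50.
Degree of operating leverage = R$6,868,053.50 / R$4,693,653.50 = 1.4633.
%ΔEBIT = DOL × %ΔSales = 1.4633 × -23.2% = -33.9%.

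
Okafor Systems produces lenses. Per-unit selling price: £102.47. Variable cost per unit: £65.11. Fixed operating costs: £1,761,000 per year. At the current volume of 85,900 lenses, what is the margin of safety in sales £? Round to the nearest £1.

Contribution margin per unit = £102.47 − £65.11 = £37.36. Break-even units = £1,761,000 ÷ £37.36 = 47,135.97; break-even revenue = 47,135.97 × £102.47 = £4,830,023.29.
Current sales = 85,900 × £102.47 = £8,802,173.00.
Margin of safety = £8,802,173.00 − £4,830,023.29 = £3,972,150.

£3,972,150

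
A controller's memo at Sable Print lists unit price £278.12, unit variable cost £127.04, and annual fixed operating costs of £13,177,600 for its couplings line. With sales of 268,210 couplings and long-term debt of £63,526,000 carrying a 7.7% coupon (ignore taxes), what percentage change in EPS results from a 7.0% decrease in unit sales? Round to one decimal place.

-12.6%

Contribution at this volume is 268,210 × £151.08 = £40,521,166.80.
Operating income = contribution − fixed costs = £40,521,166.80 − £13,177,600 = £27,343,566.80.
Interest = £4,891,502.00, so EBIT − I = £22,452,064.80.
Degree of combined leverage = contribution ÷ (EBIT − I) = £40,521,166.80 ÷ £22,452,064.80 = 1.8048.
EPS therefore changes by 1.8048 × (-7.0%) = -12.6%.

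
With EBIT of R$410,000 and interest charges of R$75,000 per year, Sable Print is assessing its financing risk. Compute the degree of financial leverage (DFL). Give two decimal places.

1.22

Interest = R$75,000.00.
Degree of financial leverage = EBIT / (EBIT − interest) = R$410,000 / R$335,000.00 = 1.2239.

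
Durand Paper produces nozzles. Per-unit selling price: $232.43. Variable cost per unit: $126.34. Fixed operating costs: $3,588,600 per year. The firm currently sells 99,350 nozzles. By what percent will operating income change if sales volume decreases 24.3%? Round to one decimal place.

-36.8%

Total contribution margin = 99,350 × $106.09 = $10,540,041.50.
Operating income = contribution − fixed costs = $10,540,041.50 − $3,588,600 = $6,951,441.50.
Degree of operating leverage = $10,540,041.50 / $6,951,441.50 = 1.5162.
Operating income changes by 1.5162 × -24.3% = -36.8%.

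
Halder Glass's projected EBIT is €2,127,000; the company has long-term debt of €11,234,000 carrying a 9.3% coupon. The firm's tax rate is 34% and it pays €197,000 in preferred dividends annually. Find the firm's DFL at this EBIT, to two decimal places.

2.71

Interest = €1,044,762.00.
Pre-tax preferred-dividend burden = €197,000 ÷ (1 − 0.34) = €298,484.85.
DFL = EBIT ÷ [EBIT − I − D_p/(1−t)] = €2,127,000 ÷ [€2,127,000 − €1,044,762.00 − €298,484.85] = €2,127,000 ÷ €783,753.15 = 2.7139.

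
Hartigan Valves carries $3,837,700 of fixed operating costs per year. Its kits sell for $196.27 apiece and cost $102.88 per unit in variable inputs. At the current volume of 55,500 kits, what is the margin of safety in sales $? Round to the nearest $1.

Contribution margin per unit = $196.27 − $102.88 = $93.39. Break-even units = $3,837,700 ÷ $93.39 = 41,093.26; break-even revenue = 41,093.26 × $196.27 = $8,065,375.08.
Actual sales revenue = 55,500 × $196.27 = $10,892,985.00.
Margin of safety = $10,892,985.00 − $8,065,375.08 = $2,827,610.

$2,827,610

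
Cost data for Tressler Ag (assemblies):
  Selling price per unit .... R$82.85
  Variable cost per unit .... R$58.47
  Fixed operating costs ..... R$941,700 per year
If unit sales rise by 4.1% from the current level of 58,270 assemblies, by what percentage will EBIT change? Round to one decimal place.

+12.2%

Total contribution margin = 58,270 × R$24.38 = R$1,420,622.60.
Subtracting fixed costs: EBIT = R$1,420,622.60 − R$941,700 = R$478,922.60.
DOL = contribution ÷ EBIT = R$1,420,622.60 ÷ R$478,922.60 = 2.9663.
%ΔEBIT = DOL × %ΔSales = 2.9663 × +4.1% = +12.2%.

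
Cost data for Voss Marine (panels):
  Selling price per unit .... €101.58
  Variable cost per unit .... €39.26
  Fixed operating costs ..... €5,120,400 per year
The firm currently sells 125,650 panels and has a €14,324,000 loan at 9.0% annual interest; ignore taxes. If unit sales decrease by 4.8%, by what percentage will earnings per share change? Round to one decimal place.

-26.5%

At 125,650 units, contribution = 125,650 × €62.32 = €7,830,508.00.
Operating income = contribution − fixed costs = €7,830,508.00 − €5,120,400 = €2,710,108.00.
Interest = €1,289,160.00, so EBIT − I = €1,420,948.00.
Degree of combined leverage = contribution ÷ (EBIT − I) = €7,830,508.00 ÷ €1,420,948.00 = 5.5108.
EPS therefore changes by 5.5108 × (-4.8%) = -26.5%.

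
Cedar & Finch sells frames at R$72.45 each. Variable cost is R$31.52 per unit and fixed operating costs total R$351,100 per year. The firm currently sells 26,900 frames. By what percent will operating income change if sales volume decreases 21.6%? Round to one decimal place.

Contribution at this volume is 26,900 × R$40.93 = R$1,101,017.00.
EBIT = R$1,101,017.00 − R$351,100 = R$749,917.00.
DOL = contribution ÷ EBIT = R$1,101,017.00 ÷ R$749,917.00 = 1.4682.
Operating income changes by 1.4682 × -21.6% = -31.7%.

-31.7%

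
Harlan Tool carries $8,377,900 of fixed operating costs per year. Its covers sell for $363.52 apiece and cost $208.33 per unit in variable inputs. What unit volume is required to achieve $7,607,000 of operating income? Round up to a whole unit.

Contribution margin per unit = $363.52 − $208.33 = $155.19.
Units = (FC + target) / CM = ($8,377,900 + $7,607,000) / $155.19 = 103,002.13, so 103,003 covers.

103,003 covers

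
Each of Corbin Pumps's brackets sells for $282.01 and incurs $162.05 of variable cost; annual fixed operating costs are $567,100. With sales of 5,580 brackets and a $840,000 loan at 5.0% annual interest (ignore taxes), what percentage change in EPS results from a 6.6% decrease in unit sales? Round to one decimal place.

At 5,580 units, contribution = 5,580 × $119.96 = $669,376.80.
Operating income = contribution − fixed costs = $669,376.80 − $567,100 = $102,276.80.
After interest of $42,000.00, pre-tax earnings = $60,276.80.
DCL = total CM / (EBIT − I) = $669,376.80 / $60,276.80 = 11.1050.
EPS therefore changes by 11.1050 × (-6.6%) = -73.3%.

-73.3%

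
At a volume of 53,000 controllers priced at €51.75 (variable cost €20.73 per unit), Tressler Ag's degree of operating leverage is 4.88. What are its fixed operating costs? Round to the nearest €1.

At 53,000 units, contribution = 53,000 × €31.02 = €1,644,060.00.
Since DOL = CM ÷ EBIT, EBIT = €1,644,060.00 ÷ 4.88 = €336,897.54.
Fixed costs = CM − EBIT = €1,644,060.00 − €336,897.54 = €1,307,162.

€1,307,162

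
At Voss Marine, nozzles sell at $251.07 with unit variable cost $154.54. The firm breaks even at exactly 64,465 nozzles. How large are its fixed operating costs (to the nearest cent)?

$6,222,806.45

Contribution margin per unit = $251.07 − $154.54 = $96.53.
Since BE = FC / CM, FC = 64,465 × $96.53 = $6,222,806.45.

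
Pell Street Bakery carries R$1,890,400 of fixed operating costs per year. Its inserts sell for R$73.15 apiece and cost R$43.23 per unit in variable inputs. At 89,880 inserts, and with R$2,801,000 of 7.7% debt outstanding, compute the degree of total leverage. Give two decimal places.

4.61

Contribution at this volume is 89,880 × R$29.92 = R$2,689,209.60.
Subtracting fixed costs: EBIT = R$2,689,209.60 − R$1,890,400 = R$798,809.60. Interest = R$215,677.00, so EBIT − I = R$583,132.60.
Degree of total leverage = total CM / (EBIT − interest) = R$2,689,209.60 / R$583,132.60 = 4.6117.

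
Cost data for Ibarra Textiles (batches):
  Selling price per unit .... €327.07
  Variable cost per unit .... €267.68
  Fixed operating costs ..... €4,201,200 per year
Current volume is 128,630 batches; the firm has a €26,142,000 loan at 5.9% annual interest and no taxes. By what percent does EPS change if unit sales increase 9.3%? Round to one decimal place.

+37.5%

At 128,630 units, contribution = 128,630 × €59.39 = €7,639,335.70.
EBIT = €7,639,335.70 − €4,201,200 = €3,438,135.70.
After interest of €1,542,378.00, pre-tax earnings = €1,895,757.70.
Degree of combined leverage = contribution ÷ (EBIT − I) = €7,639,335.70 ÷ €1,895,757.70 = 4.0297.
%ΔEPS = DCL × %ΔSales = 4.0297 × +9.3% = +37.5%.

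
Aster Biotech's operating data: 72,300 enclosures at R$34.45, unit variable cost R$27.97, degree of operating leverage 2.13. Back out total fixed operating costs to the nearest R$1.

At 72,300 units, contribution = 72,300 × R$6.48 = R$468,504.00.
Since DOL = CM ÷ EBIT, EBIT = R$468,504.00 ÷ 2.13 = R$219,954.93.
Fixed costs = CM − EBIT = R$468,504.00 − R$219,954.93 = R$248,549.

R$248,549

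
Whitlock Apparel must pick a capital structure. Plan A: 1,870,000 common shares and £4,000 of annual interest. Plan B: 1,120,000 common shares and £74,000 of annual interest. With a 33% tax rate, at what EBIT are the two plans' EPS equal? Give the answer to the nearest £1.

Set EPS_A = EPS_B: (EBIT − £4,000)(1 − 0.33) ÷ 1,870,000 = (EBIT − £74,000)(1 − 0.33) ÷ 1,120,000.
The (1 − t) factor cancels: (EBIT − 4,000) × 1,120,000 = (EBIT − 74,000) × 1,870,000.
Solving, EBIT = (74,000·1,870,000 − 4,000·1,120,000) / (1,870,000 − 1,120,000) = 133,900,000,000 / 750,000 = 178,533.33.

£178,533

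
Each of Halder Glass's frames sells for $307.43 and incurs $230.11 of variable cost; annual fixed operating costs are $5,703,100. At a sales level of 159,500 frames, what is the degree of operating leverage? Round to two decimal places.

At 159,500 units, contribution = 159,500 × $77.32 = $12,332,540.00.
Operating income = contribution − fixed costs = $12,332,540.00 − $5,703,100 = $6,629,440.00.
DOL = contribution ÷ EBIT = $12,332,540.00 ÷ $6,629,440.00 = 1.8603.

1.86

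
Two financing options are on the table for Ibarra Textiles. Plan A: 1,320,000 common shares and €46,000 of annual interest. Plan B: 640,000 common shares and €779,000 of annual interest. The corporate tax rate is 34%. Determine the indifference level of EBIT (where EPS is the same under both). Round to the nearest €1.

€1,468,882

At indifference, (EBIT − 46,000)(1 − t)/1,320,000 = (EBIT − 779,000)(1 − t)/640,000.
The (1 − t) factor cancels: (EBIT − 46,000) × 640,000 = (EBIT − 779,000) × 1,320,000.
Solving, EBIT = (779,000·1,320,000 − 46,000·640,000) / (1,320,000 − 640,000) = 998,840,000,000 / 680,000 = 1,468,882.35.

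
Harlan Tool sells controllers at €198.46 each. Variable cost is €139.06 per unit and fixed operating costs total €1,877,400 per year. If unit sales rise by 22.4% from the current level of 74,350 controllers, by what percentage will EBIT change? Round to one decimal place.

+39.0%

Total contribution margin = 74,350 × €59.40 = €4,416,390.00.
Operating income = contribution − fixed costs = €4,416,390.00 − €1,877,400 = €2,538,990.00.
DOL = contribution ÷ EBIT = €4,416,390.00 ÷ €2,538,990.00 = 1.7394.
Operating income changes by 1.7394 × +22.4% = +39.0%.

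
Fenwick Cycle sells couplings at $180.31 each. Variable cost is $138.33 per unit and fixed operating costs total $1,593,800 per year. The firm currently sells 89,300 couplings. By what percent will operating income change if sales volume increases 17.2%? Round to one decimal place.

+29.9%

Contribution at this volume is 89,300 × $41.98 = $3,748,814.00.
Subtracting fixed costs: EBIT = $3,748,814.00 − $1,593,800 = $2,155,014.00.
DOL = contribution ÷ EBIT = $3,748,814.00 ÷ $2,155,014.00 = 1.7396.
%ΔEBIT = DOL × %ΔSales = 1.7396 × +17.2% = +29.9%.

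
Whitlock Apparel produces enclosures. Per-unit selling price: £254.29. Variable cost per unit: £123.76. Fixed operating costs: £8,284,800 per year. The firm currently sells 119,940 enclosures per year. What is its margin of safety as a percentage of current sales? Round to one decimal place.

Contribution margin per unit = £254.29 − £123.76 = £130.53. Break-even units = £8,284,800 ÷ £130.53 = 63,470.47; break-even revenue = 63,470.47 × £254.29 = £16,139,904.94.
Actual sales revenue = 119,940 × £254.29 = £30,499,542.60.
Margin of safety = (£30,499,542.60 − £16,139,904.94) ÷ £30,499,542.60 = 47.1%.

47.1%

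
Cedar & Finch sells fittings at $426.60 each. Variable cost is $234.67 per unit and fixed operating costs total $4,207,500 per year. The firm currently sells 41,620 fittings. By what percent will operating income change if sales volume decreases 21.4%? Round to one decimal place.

-45.2%

Total contribution margin = 41,620 × $191.93 = $7,988,126.60.
Subtracting fixed costs: EBIT = $7,988,126.60 − $4,207,500 = $3,780,626.60.
So DOL = total CM / EBIT = $7,988,126.60 / $3,780,626.60 = 2.1129.
Operating income changes by 2.1129 × -21.4% = -45.2%.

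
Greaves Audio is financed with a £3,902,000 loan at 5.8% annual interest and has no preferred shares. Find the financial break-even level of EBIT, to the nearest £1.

Annual interest = 5.8% × £3,902,000 = £226,316.00.
With no preferred dividends, EPS = 0 when EBIT exactly covers interest, so the financial break-even EBIT is £226,316.00.

£226,316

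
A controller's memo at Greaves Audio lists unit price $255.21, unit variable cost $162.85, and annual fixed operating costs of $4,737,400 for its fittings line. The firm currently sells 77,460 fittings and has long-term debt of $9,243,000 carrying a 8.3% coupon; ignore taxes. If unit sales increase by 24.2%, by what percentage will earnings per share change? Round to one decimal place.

At 77,460 units, contribution = 77,460 × $92.36 = $7,154,205.60.
EBIT = $7,154,205.60 − $4,737,400 = $2,416,805.60.
Interest = $767,169.00, so EBIT − I = $1,649,636.60.
DCL = total CM / (EBIT − I) = $7,154,205.60 / $1,649,636.60 = 4.3368.
EPS therefore changes by 4.3368 × (+24.2%) = +105.0%.

+105.0%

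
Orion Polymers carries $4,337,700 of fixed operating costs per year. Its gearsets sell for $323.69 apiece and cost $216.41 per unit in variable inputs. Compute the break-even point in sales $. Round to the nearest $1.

CM per unit = $323.69 − $216.41 = $107.28; CM ratio = $107.28 / $323.69 = 0.3314.
Break-even sales = FC ÷ CM ratio = $4,337,700 × $323.69 / $107.28 = $13,087,902.

$13,087,902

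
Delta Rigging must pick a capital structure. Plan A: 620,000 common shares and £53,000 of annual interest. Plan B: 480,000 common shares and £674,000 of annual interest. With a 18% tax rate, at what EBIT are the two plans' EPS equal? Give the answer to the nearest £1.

£2,803,143

At indifference, (EBIT − 53,000)(1 − t)/620,000 = (EBIT − 674,000)(1 − t)/480,000.
Cancelling (1 − t) and cross-multiplying: 480,000·(EBIT − 53,000) = 620,000·(EBIT − 674,000).
EBIT × (620,000 − 480,000) = 674,000 × 620,000 − 53,000 × 480,000 = 392,440,000,000, so EBIT = 392,440,000,000 ÷ 140,000 = 2,803,142.86.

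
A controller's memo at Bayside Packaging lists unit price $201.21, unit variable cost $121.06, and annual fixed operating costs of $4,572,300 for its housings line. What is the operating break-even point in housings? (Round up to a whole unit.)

57,047 housings

Contribution margin per unit = $201.21 − $121.06 = $80.15.
Break-even volume = fixed costs ÷ CM per unit = $4,572,300 ÷ $80.15 = 57,046.79, so 57,047 housings.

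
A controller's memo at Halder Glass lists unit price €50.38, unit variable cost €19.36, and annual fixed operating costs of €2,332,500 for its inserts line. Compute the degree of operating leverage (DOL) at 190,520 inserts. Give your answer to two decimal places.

Contribution at this volume is 190,520 × €31.02 = €5,909,930.40.
Subtracting fixed costs: EBIT = €5,909,930.40 − €2,332,500 = €3,577,430.40.
So DOL = total CM / EBIT = €5,909,930.40 / €3,577,430.40 = 1.6520.

1.65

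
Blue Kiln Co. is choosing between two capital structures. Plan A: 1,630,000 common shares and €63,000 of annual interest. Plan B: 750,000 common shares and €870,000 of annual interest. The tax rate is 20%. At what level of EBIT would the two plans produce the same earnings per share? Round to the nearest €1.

€1,557,784

Set EPS_A = EPS_B: (EBIT − €63,000)(1 − 0.20) ÷ 1,630,000 = (EBIT − €870,000)(1 − 0.20) ÷ 750,000.
Cancelling (1 − t) and cross-multiplying: 750,000·(EBIT − 63,000) = 1,630,000·(EBIT − 870,000).
Solving, EBIT = (870,000·1,630,000 − 63,000·750,000) / (1,630,000 − 750,000) = 1,370,850,000,000 / 880,000 = 1,557,784.09.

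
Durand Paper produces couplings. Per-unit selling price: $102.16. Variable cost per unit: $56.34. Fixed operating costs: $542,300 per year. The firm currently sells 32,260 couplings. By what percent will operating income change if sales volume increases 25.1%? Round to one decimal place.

Contribution at this volume is 32,260 × $45.82 = $1,478,153.20.
Operating income = contribution − fixed costs = $1,478,153.20 − $542,300 = $935,853.20.
So DOL = total CM / EBIT = $1,478,153.20 / $935,853.20 = 1.5795.
So EBIT moves 1.5795 × (+25.1%) = +39.6%.

+39.6%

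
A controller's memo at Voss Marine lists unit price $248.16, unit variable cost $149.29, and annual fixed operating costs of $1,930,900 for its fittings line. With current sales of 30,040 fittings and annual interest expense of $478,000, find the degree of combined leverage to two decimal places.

5.29

Contribution at this volume is 30,040 × $98.87 = $2,970,054.80.
Subtracting fixed costs: EBIT = $2,970,054.80 − $1,930,900 = $1,039,154.80. Interest = $478,000.00, so EBIT − I = $561,154.80.
Degree of total leverage = total CM / (EBIT − interest) = $2,970,054.80 / $561,154.80 = 5.2928.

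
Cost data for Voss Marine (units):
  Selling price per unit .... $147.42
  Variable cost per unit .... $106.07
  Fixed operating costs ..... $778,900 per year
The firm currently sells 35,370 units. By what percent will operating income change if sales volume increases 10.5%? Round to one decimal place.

+22.5%

At 35,370 units, contribution = 35,370 × $41.35 = $1,462,549.50.
Operating income = contribution − fixed costs = $1,462,549.50 − $778,900 = $683,649.50.
So DOL = total CM / EBIT = $1,462,549.50 / $683,649.50 = 2.1393.
So EBIT moves 2.1393 × (+10.5%) = +22.5%.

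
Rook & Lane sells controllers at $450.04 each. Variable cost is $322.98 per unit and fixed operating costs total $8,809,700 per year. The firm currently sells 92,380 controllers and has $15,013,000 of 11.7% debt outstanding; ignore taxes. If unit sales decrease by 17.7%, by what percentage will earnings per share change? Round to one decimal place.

Total contribution margin = 92,380 × $127.06 = $11,737,802.80.
Operating income = contribution − fixed costs = $11,737,802.80 − $8,809,700 = $2,928,102.80.
Interest = $1,756,521.00, so EBIT − I = $1,171,581.80.
DCL = total CM / (EBIT − I) = $11,737,802.80 / $1,171,581.80 = 10.0188.
%ΔEPS = DCL × %ΔSales = 10.0188 × -17.7% = -177.3%.

-177.3%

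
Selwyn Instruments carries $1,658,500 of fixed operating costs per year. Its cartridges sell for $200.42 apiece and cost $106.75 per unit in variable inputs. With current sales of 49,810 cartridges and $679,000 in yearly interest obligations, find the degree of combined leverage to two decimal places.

2.00

Total contribution margin = 49,810 × $93.67 = $4,665,702.70.
EBIT = $4,665,702.70 − $1,658,500 = $3,007,202.70. Interest = $679,000.00, so EBIT − I = $2,328,202.70.
DCL = contribution ÷ (EBIT − I) = $4,665,702.70 ÷ $2,328,202.70 = 2.0040.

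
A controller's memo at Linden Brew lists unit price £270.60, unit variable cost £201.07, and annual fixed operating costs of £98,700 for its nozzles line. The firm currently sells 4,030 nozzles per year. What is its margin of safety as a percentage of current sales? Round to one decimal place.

64.8%

Each unit contributes £270.60 − £201.07 = £69.53. Break-even units = £98,700 ÷ £69.53 = 1,419.53; break-even revenue = 1,419.53 × £270.60 = £384,125.13.
Actual sales revenue = 4,030 × £270.60 = £1,090,518.00.
Margin of safety = (£1,090,518.00 − £384,125.13) ÷ £1,090,518.00 = 64.8%.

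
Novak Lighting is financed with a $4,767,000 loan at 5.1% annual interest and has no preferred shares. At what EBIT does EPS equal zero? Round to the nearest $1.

Annual interest = 5.1% × $4,767,000 = $243,117.00.
With no preferred dividends, EPS = 0 when EBIT exactly covers interest, so the financial break-even EBIT is $243,117.00.

$243,117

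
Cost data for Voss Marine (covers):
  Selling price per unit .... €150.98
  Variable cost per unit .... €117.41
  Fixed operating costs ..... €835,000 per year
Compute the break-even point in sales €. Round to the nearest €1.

€3,755,386

Contribution margin per unit = €150.98 − €117.41 = €33.57, a CM ratio of €33.57 ÷ €150.98 = 0.2223.
Break-even revenue = fixed costs × price ÷ CM = €835,000 × €150.98 ÷ €33.57 = €3,755,386.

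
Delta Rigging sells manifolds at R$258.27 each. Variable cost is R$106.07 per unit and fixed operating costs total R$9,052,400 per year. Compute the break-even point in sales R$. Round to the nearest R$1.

Contribution margin per unit = R$258.27 − R$106.07 = R$152.20, a CM ratio of R$152.20 ÷ R$258.27 = 0.5893.
Break-even sales = FC ÷ CM ratio = R$9,052,400 × R$258.27 / R$152.20 = R$15,361,126.

R$15,361,126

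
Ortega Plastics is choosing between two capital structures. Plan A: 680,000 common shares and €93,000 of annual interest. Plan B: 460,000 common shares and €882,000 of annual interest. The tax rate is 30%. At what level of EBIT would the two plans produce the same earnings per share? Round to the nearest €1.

At indifference, (EBIT − 93,000)(1 − t)/680,000 = (EBIT − 882,000)(1 − t)/460,000.
Cancelling (1 − t) and cross-multiplying: 460,000·(EBIT − 93,000) = 680,000·(EBIT − 882,000).
Solving, EBIT = (882,000·680,000 − 93,000·460,000) / (680,000 − 460,000) = 556,980,000,000 / 220,000 = 2,531,727.27.

€2,531,727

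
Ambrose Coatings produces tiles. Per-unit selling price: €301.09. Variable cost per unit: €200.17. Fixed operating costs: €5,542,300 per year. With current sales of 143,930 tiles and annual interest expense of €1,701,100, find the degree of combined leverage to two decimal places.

Total contribution margin = 143,930 × €100.92 = €14,525,415.60.
Subtracting fixed costs: EBIT = €14,525,415.60 − €5,542,300 = €8,983,115.60. Interest = €1,701,100.00.
DOL = €14,525,415.60 ÷ €8,983,115.60 = 1.6170; DFL = €8,983,115.60 ÷ €7,282,015.60 = 1.2336.
DCL = DOL × DFL = 1.6170 × 1.2336 = 1.9947.

1.99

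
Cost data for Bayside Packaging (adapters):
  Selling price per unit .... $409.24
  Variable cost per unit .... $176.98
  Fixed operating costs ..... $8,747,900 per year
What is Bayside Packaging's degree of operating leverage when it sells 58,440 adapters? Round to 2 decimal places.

Total contribution margin = 58,440 × $232.26 = $13,573,274.40.
Operating income = contribution − fixed costs = $13,573,274.40 − $8,747,900 = $4,825,374.40.
Degree of operating leverage = $13,573,274.40 / $4,825,374.40 = 2.8129.

2.81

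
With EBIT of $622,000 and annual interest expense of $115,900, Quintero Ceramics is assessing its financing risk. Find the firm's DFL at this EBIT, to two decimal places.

Interest = $115,900.00.
Degree of financial leverage = EBIT / (EBIT − interest) = $622,000 / $506,100.00 = 1.2290.

1.23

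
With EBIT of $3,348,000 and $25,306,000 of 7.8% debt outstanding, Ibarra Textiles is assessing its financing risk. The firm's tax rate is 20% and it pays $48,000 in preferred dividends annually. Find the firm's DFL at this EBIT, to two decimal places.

Annual interest charges come to $1,973,868.00.
Pre-tax preferred-dividend burden = $48,000 ÷ (1 − 0.20) = $60,000.00.
DFL = EBIT ÷ [EBIT − I − D_p/(1−t)] = $3,348,000 ÷ [$3,348,000 − $1,973,868.00 − $60,000.00] = $3,348,000 ÷ $1,314,132.00 = 2.5477.

2.55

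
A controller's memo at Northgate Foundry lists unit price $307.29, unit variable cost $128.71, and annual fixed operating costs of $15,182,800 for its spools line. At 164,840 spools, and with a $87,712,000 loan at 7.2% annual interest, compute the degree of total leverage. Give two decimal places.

3.71

Contribution at this volume is 164,840 × $178.58 = $29,437,127.20.
EBIT = $29,437,127.20 − $15,182,800 = $14,254,327.20. Interest = $6,315,264.00.
DOL = $29,437,127.20 ÷ $14,254,327.20 = 2.0651; DFL = $14,254,327.20 ÷ $7,939,063.20 = 1.7955.
Combined leverage = 2.0651 × 1.7955 = 3.7079.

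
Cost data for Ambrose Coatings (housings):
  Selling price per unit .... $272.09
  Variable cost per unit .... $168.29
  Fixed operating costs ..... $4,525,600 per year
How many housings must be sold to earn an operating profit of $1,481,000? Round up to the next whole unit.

Contribution margin per unit = $272.09 − $168.29 = $103.80.
Units = (FC + target) / CM = ($4,525,600 + $1,481,000) / $103.80 = 57,867.05, so 57,868 housings.

57,868 housings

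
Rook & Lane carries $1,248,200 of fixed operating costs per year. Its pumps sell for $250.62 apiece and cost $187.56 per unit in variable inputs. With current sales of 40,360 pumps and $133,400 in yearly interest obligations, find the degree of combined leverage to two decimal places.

Total contribution margin = 40,360 × $63.06 = $2,545,101.60.
Operating income = contribution − fixed costs = $2,545,101.60 − $1,248,200 = $1,296,901.60. Interest = $133,400.00, so EBIT − I = $1,163,501.60.
DCL = contribution ÷ (EBIT − I) = $2,545,101.60 ÷ $1,163,501.60 = 2.1875.

2.19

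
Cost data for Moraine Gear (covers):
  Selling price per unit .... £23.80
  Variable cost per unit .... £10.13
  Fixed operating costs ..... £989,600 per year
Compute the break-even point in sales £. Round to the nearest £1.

CM per unit = £23.80 − £10.13 = £13.67; CM ratio = £13.67 / £23.80 = 0.5744.
Break-even sales = FC ÷ CM ratio = £989,600 × £23.80 / £13.67 = £1,722,932.

£1,722,932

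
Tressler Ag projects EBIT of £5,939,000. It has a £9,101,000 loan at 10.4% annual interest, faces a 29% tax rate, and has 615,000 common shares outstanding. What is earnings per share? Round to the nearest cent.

£5.76

Pre-tax income = £5,939,000 − £946,504.00 = £4,992,496.00.
Net income = £4,992,496.00 × (1 − 0.29) = £3,544,672.16.
Per share: £3,544,672.16 / 615,000 shares = £5.76.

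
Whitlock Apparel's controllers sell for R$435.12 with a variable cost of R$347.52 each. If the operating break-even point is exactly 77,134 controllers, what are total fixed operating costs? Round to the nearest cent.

Unit CM = price − variable cost = R$435.12 − R$347.52 = R$87.60.
Since BE = FC / CM, FC = 77,134 × R$87.60 = R$6,756,938.40.

R$6,756,938.40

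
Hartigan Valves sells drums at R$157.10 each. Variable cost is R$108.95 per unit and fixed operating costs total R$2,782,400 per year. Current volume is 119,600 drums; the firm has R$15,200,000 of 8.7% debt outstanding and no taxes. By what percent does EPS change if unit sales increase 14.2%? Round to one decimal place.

+49.4%

Contribution at this volume is 119,600 × R$48.15 = R$5,758,740.00.
Subtracting fixed costs: EBIT = R$5,758,740.00 − R$2,782,400 = R$2,976,340.00.
After interest of R$1,322,400.00, pre-tax earnings = R$1,653,940.00.
DCL = total CM / (EBIT − I) = R$5,758,740.00 / R$1,653,940.00 = 3.4818.
EPS therefore changes by 3.4818 × (+14.2%) = +49.4%.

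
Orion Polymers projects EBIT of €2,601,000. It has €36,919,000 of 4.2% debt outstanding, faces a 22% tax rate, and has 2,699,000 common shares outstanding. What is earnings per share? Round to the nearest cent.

Pre-tax income = €2,601,000 − €1,550,598.00 = €1,050,402.00.
Net income = €1,050,402.00 × (1 − 0.22) = €819,313.56.
Per share: €819,313.56 / 2,699,000 shares = €0.30.

€0.30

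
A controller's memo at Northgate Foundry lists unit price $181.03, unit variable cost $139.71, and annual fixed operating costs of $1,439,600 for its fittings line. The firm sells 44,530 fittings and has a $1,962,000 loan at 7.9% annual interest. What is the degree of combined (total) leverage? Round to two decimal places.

Total contribution margin = 44,530 × $41.32 = $1,839,979.60.
Subtracting fixed costs: EBIT = $1,839,979.60 − $1,439,600 = $400,379.60. Interest = $154,998.00.
DOL = $1,839,979.60 ÷ $400,379.60 = 4.5956; DFL = $400,379.60 ÷ $245,381.60 = 1.6317.
DCL = DOL × DFL = 4.5956 × 1.6317 = 7.4986.

7.50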